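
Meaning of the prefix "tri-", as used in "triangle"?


Prefix: tri-
Example: triangle (tri- + angle)
Meaning = three


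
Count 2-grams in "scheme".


Word: "scheme" (length 6)
Number of 2-grams = length - 2 + 1 = 6 - 2 + 1
= 5


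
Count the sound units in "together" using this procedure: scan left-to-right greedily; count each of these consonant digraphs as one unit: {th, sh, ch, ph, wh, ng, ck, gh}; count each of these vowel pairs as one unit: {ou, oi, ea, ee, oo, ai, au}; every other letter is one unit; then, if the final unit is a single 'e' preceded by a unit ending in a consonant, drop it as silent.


Word: "together" (8 letters)
Left-to-right scan:
  (1) 't' (letter)
  (2) 'o' (letter)
  (3) 'g' (letter)
  (4) 'e' (letter)
  (5) 'th' (digraph)
  (6) 'e' (letter)
  (7) 'r' (letter)
Units from scan: 7
Sound units = 7 units


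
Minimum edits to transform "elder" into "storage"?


Word 1: "elder" (length 5)
Word 2: "storage" (length 7)
One optimal edit sequence (insert/delete/substitute each cost 1):
  1. insert 's'  (+1)
  2. insert 't'  (+1)
  3. substitute 'e' -> 'o'  (+1)
  4. substitute 'l' -> 'r'  (+1)
  5. substitute 'd' -> 'a'  (+1)
  6. substitute 'e' -> 'g'  (+1)
  7. substitute 'r' -> 'e'  (+1)
Total edit operations: 7
Edit distance = 7


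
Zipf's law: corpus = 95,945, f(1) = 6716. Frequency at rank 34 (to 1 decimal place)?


Zipf's law: f(r) = f(1) / r
f(1) = 6716
f(34) = 6716 / 34
= 197.5 occurrences


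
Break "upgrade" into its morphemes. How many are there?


Word: "upgrade"
Morphemes: up- | grade
Each morpheme carries meaning
= 2 morphemes


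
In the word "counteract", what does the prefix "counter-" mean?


Prefix: counter-
Example: counteract = counter- + act
Meaning = against / opposite


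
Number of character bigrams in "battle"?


Word: "battle" (length 6)
Number of 2-grams = length - 2 + 1 = 6 - 2 + 1
= 5


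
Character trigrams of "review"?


Word: "review" (length 6)
Number of trigrams = 6 - 3 + 1 = 4
  Position 0: "rev"
  Position 1: "evi"
  Position 2: "vie"
  Position 3: "iew"
Trigrams = "rev", "evi", "vie", "iew"


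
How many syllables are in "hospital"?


Word: "hospital"
Syllable breakdown: hos | pi | tal
Counting: 3 parts
= 3 syllables


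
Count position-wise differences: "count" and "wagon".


Comparing character by character (same length = 5):
  Pos 0: 'c' vs 'w' !=
  Pos 1: 'o' vs 'a' !=
  Pos 2: 'u' vs 'g' !=
  Pos 3: 'n' vs 'o' !=
  Pos 4: 't' vs 'n' !=
Hamming distance = 5


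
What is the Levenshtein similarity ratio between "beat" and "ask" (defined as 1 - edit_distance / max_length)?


Word 1: "beat" (length 4)
Word 2: "ask" (length 3)
One optimal edit sequence:
  1. delete 'b'  (+1)
  2. substitute 'e' -> 'a'  (+1)
  3. substitute 'a' -> 's'  (+1)
  4. substitute 't' -> 'k'  (+1)
Edit distance = 4
Max length = max(4, 3) = 4
Similarity = 1 - 4/4
= 0.0000


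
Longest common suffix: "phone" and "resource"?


Word 1: "phone"
Word 2: "resource"
Comparing from end:
  Pos -1: 'e' == 'e'
  Pos -2: 'n' != 'c' (stop)
LCS = "e" (length 1)


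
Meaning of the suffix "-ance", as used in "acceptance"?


Suffix: -ance
As in: acceptance -> accept + -ance
Meaning = state of


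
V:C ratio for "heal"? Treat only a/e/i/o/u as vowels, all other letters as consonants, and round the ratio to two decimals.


Word: "heal"
Vowels (a,e,i,o,u): 2
Consonants: 2
Ratio = 2/2
= 1.00


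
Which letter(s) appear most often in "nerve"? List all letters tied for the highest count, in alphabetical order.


Word: "nerve"
Letter counts:
  'e': 2
  'n': 1
  'r': 1
  'v': 1
Maximum count = 2
Most frequent = 'e' (2 times each)


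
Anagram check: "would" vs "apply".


Word 1: "would" → sorted: dlouw
Word 2: "apply" → sorted: alppy
Same letters? dlouw != alppy
Anagram = No


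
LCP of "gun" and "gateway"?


Word 1: "gun"
Word 2: "gateway"
Comparing from start:
  Pos 0: 'g' == 'g'
  Pos 1: 'u' != 'a' (stop)
LCP = "g" (length 1)


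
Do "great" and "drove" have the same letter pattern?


Pattern of "great": [0, 1, 2, 3, 4]
Pattern of "drove": [0, 1, 2, 3, 4]
Patterns match
Same pattern = Yes


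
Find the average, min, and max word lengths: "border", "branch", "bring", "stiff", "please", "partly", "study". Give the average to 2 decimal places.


Lengths: "border"=6, "branch"=6, "bring"=5, "stiff"=5, "please"=6, "partly"=6, "study"=5
Sum = 39, Count = 7
Average = 39/7 = 5.57
= avg=5.57, min=5, max=6


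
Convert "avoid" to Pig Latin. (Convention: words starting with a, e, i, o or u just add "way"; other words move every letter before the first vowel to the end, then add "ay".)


Word: "avoid"
Starts with vowel → add 'way'
Pig Latin = "avoidway"


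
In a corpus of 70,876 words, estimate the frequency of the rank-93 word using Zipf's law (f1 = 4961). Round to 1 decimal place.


Zipf's law: f(r) = f(1) / r
f(1) = 4961
f(93) = 4961 / 93
= 53.3 occurrences


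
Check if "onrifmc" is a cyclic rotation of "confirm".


Word: "confirm", Candidate: "onrifmc"
Method: check if candidate is substring of word+word
"confirmconfirm" contains "onrifmc"? No
Is rotation = No


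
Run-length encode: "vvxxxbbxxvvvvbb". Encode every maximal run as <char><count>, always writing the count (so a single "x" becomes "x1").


String: "vvxxxbbxxvvvvbb"
Scanning for consecutive runs:
  'v' x 2
  'x' x 3
  'b' x 2
  'x' x 2
  'v' x 4
  'b' x 2
RLE = "v2x3b2x2v4b2"


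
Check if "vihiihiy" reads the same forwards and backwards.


Word: "vihiihiy"
Reversed: "yihiihiv"
Forward == Backward? vihiihiy != yihiihiv
Palindrome = No


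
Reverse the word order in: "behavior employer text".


Original: "behavior employer text"
Words (1..n): behavior | employer | text
Reversed (n..1): text | employer | behavior
Result = "text employer behavior"


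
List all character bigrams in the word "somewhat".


Word: "somewhat" (length 8)
Number of bigrams = 8 - 2 + 1 = 7
  Position 0: "so"
  Position 1: "om"
  Position 2: "me"
  Position 3: "ew"
  Position 4: "wh"
  Position 5: "ha"
  Position 6: "at"
Bigrams = "so", "om", "me", "ew", "wh", "ha", "at"


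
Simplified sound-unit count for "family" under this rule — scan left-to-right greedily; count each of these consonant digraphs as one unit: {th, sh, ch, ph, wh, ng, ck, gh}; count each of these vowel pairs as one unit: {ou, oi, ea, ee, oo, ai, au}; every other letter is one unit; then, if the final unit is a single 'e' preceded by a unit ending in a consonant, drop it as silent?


Word: "family" (6 letters)
Left-to-right scan:
  (1) 'f' (letter)
  (2) 'a' (letter)
  (3) 'm' (letter)
  (4) 'i' (letter)
  (5) 'l' (letter)
  (6) 'y' (letter)
Units from scan: 6
Sound units = 6 units


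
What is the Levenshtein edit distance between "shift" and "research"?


Word 1: "shift" (length 5)
Word 2: "research" (length 8)
One optimal edit sequence (insert/delete/substitute each cost 1):
  1. insert 'r'  (+1)
  2. insert 'e'  (+1)
  3. keep 's'
  4. insert 'e'  (+1)
  5. substitute 'h' -> 'a'  (+1)
  6. substitute 'i' -> 'r'  (+1)
  7. substitute 'f' -> 'c'  (+1)
  8. substitute 't' -> 'h'  (+1)
Total edit operations: 7
Edit distance = 7


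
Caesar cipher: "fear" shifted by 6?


Word: "fear"
Shift: 6
Each letter → (letter + shift) mod 26:
  'f' (5) + 6 = 11 → 'l'
  'e' (4) + 6 = 10 → 'k'
  'a' (0) + 6 = 6 → 'g'
  'r' (17) + 6 = 23 → 'x'
Result = "lkgx"


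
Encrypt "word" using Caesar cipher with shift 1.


Word: "word"
Shift: 1
Each letter → (letter + shift) mod 26:
  'w' (22) + 1 = 23 → 'x'
  'o' (14) + 1 = 15 → 'p'
  'r' (17) + 1 = 18 → 's'
  'd' (3) + 1 = 4 → 'e'
Result = "xpse"


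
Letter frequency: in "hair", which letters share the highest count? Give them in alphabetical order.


Word: "hair"
Letter counts:
  'a': 1
  'h': 1
  'i': 1
  'r': 1
Maximum count = 1
Most frequent = 'a', 'h', 'i', 'r' (1 time each)


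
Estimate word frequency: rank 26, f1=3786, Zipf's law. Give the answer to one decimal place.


Zipf's law: f(r) = f(1) / r
f(1) = 3786
f(26) = 3786 / 26
= 145.6 occurrences


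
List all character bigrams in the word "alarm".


Word: "alarm" (length 5)
Number of bigrams = 5 - 2 + 1 = 4
  Position 0: "al"
  Position 1: "la"
  Position 2: "ar"
  Position 3: "rm"
Bigrams = "al", "la", "ar", "rm"


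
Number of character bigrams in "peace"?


Word: "peace" (length 5)
Number of 2-grams = length - 2 + 1 = 5 - 2 + 1
= 4


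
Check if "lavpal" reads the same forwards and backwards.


Word: "lavpal"
Reversed: "lapval"
Forward == Backward? lavpal != lapval
Palindrome = No


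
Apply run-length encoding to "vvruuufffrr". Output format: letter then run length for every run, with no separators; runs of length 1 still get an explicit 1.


String: "vvruuufffrr"
Scanning for consecutive runs:
  'v' x 2
  'r' x 1
  'u' x 3
  'f' x 3
  'r' x 2
RLE = "v2r1u3f3r2"


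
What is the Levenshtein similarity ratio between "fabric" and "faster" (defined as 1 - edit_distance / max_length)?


Word 1: "fabric" (length 6)
Word 2: "faster" (length 6)
One optimal edit sequence:
  1. keep 'f'
  2. keep 'a'
  3. substitute 'b' -> 's'  (+1)
  4. substitute 'r' -> 't'  (+1)
  5. substitute 'i' -> 'e'  (+1)
  6. substitute 'c' -> 'r'  (+1)
Edit distance = 4
Max length = max(6, 6) = 6
Similarity = 1 - 4/6
= 0.3333


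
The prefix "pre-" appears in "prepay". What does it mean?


Prefix: pre-
Example: prepay (pre- + pay)
Meaning = before


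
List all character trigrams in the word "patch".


Word: "patch" (length 5)
Number of trigrams = 5 - 3 + 1 = 3
  Position 0: "pat"
  Position 1: "atc"
  Position 2: "tch"
Trigrams = "pat", "atc", "tch"


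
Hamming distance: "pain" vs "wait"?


Comparing character by character (same length = 4):
  Pos 0: 'p' vs 'w' !=
  Pos 1: 'a' vs 'a' =
  Pos 2: 'i' vs 'i' =
  Pos 3: 'n' vs 't' !=
Hamming distance = 2


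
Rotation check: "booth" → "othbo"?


Word: "booth", Candidate: "othbo"
Method: check if candidate is substring of word+word
"boothbooth" contains "othbo"? Yes
Is rotation = Yes


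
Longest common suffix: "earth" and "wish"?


Word 1: "earth"
Word 2: "wish"
Comparing from end:
  Pos -1: 'h' == 'h'
  Pos -2: 't' != 's' (stop)
LCS = "h" (length 1)


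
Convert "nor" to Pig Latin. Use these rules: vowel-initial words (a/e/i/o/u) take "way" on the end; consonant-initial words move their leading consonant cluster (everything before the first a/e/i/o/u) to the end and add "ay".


Word: "nor"
Starts with consonant(s) → move to end, add 'ay'
Consonant cluster: "n"
Pig Latin = "ornay"


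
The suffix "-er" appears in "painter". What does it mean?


Suffix: -er
Example: painter = paint + -er
Meaning = one who / more


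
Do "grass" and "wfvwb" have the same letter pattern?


Pattern of "grass": [0, 1, 2, 3, 3]
Pattern of "wfvwb": [0, 1, 2, 0, 3]
Patterns do not match
Same pattern = No


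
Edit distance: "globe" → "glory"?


Word 1: "globe" (length 5)
Word 2: "glory" (length 5)
One optimal edit sequence (insert/delete/substitute each cost 1):
  1. keep 'g'
  2. keep 'l'
  3. keep 'o'
  4. substitute 'b' -> 'r'  (+1)
  5. substitute 'e' -> 'y'  (+1)
Total edit operations: 2
Edit distance = 2


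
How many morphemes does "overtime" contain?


Word: "overtime"
Morphemes: over- | time
Each morpheme carries meaning
= 2 morphemes


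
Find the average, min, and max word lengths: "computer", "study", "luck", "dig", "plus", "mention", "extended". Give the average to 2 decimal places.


Lengths: "computer"=8, "study"=5, "luck"=4, "dig"=3, "plus"=4, "mention"=7, "extended"=8
Sum = 39, Count = 7
Average = 39/7 = 5.57
= avg=5.57, min=3, max=8


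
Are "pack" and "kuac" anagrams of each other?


Word 1: "pack" → sorted: ackp
Word 2: "kuac" → sorted: acku
Same letters? ackp != acku
Anagram = No


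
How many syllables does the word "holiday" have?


Word: "holiday"
Syllable breakdown: hol | i | day
Counting: 3 parts
= 3 syllables


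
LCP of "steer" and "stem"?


Word 1: "steer"
Word 2: "stem"
Comparing from start:
  Pos 0: 's' == 's'
  Pos 1: 't' == 't'
  Pos 2: 'e' == 'e'
  Pos 3: 'e' != 'm' (stop)
LCP = "ste" (length 3)


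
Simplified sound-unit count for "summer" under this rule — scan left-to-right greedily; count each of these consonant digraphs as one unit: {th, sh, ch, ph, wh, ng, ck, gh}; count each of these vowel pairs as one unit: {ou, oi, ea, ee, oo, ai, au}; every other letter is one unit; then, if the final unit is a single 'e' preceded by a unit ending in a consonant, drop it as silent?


Word: "summer" (6 letters)
Left-to-right scan:
  [1] 's' (letter)
  [2] 'u' (letter)
  [3] 'm' (letter)
  [4] 'm' (letter)
  [5] 'e' (letter)
  [6] 'r' (letter)
Units from scan: 6
Sound units = 6 units


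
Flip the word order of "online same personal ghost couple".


Original: "online same personal ghost couple"
Words (1..n): online | same | personal | ghost | couple
Reversed (n..1): couple | ghost | personal | same | online
Result = "couple ghost personal same online"


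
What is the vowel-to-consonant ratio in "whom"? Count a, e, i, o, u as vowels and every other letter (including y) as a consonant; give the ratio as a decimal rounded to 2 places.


Word: "whom"
Vowels (a,e,i,o,u): 1
Consonants: 3
Ratio = 1/3
= 0.33


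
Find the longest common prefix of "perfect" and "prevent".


Word 1: "perfect"
Word 2: "prevent"
Comparing from start:
  Pos 0: 'p' == 'p'
  Pos 1: 'e' != 'r' (stop)
LCP = "p" (length 1)


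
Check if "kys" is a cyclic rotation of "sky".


Word: "sky", Candidate: "kys"
Method: check if candidate is substring of word+word
"skysky" contains "kys"? Yes
Is rotation = Yes


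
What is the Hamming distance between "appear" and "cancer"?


Comparing character by character (same length = 6):
  Pos 0: 'a' vs 'c' !=
  Pos 1: 'p' vs 'a' !=
  Pos 2: 'p' vs 'n' !=
  Pos 3: 'e' vs 'c' !=
  Pos 4: 'a' vs 'e' !=
  Pos 5: 'r' vs 'r' =
Hamming distance = 5


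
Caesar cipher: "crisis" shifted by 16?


Word: "crisis"
Shift: 16
Each letter → (letter + shift) mod 26:
  'c' (2) + 16 = 18 → 's'
  'r' (17) + 16 = 7 → 'h'
  'i' (8) + 16 = 24 → 'y'
  's' (18) + 16 = 8 → 'i'
  'i' (8) + 16 = 24 → 'y'
  's' (18) + 16 = 8 → 'i'
Result = "shyiyi"


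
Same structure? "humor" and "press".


Pattern of "humor": [0, 1, 2, 3, 4]
Pattern of "press": [0, 1, 2, 3, 3]
Patterns do not match
Same pattern = No


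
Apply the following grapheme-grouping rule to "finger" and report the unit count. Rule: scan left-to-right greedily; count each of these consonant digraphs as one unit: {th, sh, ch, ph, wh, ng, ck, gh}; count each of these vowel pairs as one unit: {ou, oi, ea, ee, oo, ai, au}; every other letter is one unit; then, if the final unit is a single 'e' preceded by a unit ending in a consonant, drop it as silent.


Word: "finger" (6 letters)
Left-to-right scan:
  [1] 'f' (letter)
  [2] 'i' (letter)
  [3] 'ng' (digraph)
  [4] 'e' (letter)
  [5] 'r' (letter)
Units from scan: 5
Sound units = 5 units


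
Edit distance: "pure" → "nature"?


Word 1: "pure" (length 4)
Word 2: "nature" (length 6)
One optimal edit sequence (insert/delete/substitute each cost 1):
  1. insert 'n'  (+1)
  2. insert 'a'  (+1)
  3. substitute 'p' -> 't'  (+1)
  4. keep 'u'
  5. keep 'r'
  6. keep 'e'
Total edit operations: 3
Edit distance = 3


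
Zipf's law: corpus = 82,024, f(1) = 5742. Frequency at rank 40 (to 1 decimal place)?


Zipf's law: f(r) = f(1) / r
f(1) = 5742
f(40) = 5742 / 40
= 143.6 occurrences


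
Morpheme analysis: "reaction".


Word: "reaction"
Morphemes: re- | act | -ion
Each morpheme carries meaning
= 3 morphemes


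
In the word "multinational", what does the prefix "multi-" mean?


Prefix: multi-
Example: multinational = multi- + national
Meaning = many


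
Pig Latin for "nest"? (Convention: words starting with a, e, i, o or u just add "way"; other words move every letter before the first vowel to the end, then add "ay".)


Word: "nest"
Starts with consonant(s) → move to end, add 'ay'
Consonant cluster: "n"
Pig Latin = "estnay"


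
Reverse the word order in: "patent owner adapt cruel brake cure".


Original: "patent owner adapt cruel brake cure"
Words (1..n): patent | owner | adapt | cruel | brake | cure
Reversed (n..1): cure | brake | cruel | adapt | owner | patent
Result = "cure brake cruel adapt owner patent"


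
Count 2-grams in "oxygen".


Word: "oxygen" (length 6)
Number of 2-grams = length - 2 + 1 = 6 - 2 + 1
= 5


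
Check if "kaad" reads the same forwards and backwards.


Word: "kaad"
Reversed: "daak"
Forward == Backward? kaad != daak
Palindrome = No


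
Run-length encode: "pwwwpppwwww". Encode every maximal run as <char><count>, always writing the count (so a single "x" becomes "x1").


String: "pwwwpppwwww"
Scanning for consecutive runs:
  'p' x 1
  'w' x 3
  'p' x 3
  'w' x 4
RLE = "p1w3p3w4"


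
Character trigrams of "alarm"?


Word: "alarm" (length 5)
Number of trigrams = 5 - 3 + 1 = 3
  Position 0: "ala"
  Position 1: "lar"
  Position 2: "arm"
Trigrams = "ala", "lar", "arm"


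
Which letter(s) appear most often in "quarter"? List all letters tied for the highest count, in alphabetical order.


Word: "quarter"
Letter counts:
  'a': 1
  'e': 1
  'q': 1
  'r': 2
  't': 1
  'u': 1
Maximum count = 2
Most frequent = 'r' (2 times each)


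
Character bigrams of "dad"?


Word: "dad" (length 3)
Number of bigrams = 3 - 2 + 1 = 2
  Position 0: "da"
  Position 1: "ad"
Bigrams = "da", "ad"


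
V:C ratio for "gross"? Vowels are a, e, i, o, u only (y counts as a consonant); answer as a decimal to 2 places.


Word: "gross"
Vowels (a,e,i,o,u): 1
Consonants: 4
Ratio = 1/4
= 0.25


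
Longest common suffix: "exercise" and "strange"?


Word 1: "exercise"
Word 2: "strange"
Comparing from end:
  Pos -1: 'e' == 'e'
  Pos -2: 's' != 'g' (stop)
LCS = "e" (length 1)


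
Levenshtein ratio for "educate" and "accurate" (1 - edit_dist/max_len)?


Word 1: "educate" (length 7)
Word 2: "accurate" (length 8)
One optimal edit sequence:
  1. insert 'a'  (+1)
  2. substitute 'e' -> 'c'  (+1)
  3. substitute 'd' -> 'c'  (+1)
  4. keep 'u'
  5. substitute 'c' -> 'r'  (+1)
  6. keep 'a'
  7. keep 't'
  8. keep 'e'
Edit distance = 4
Max length = max(7, 8) = 8
Similarity = 1 - 4/8
= 0.5000


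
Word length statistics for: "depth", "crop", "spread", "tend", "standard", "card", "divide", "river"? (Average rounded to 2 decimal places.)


Lengths: "depth"=5, "crop"=4, "spread"=6, "tend"=4, "standard"=8, "card"=4, "divide"=6, "river"=5
Sum = 42, Count = 8
Average = 42/8 = 5.25
= avg=5.25, min=4, max=8


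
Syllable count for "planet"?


Word: "planet"
Syllable breakdown: plan | et
Counting: 2 parts
= 2 syllables


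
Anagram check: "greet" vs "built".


Word 1: "greet" → sorted: eegrt
Word 2: "built" → sorted: biltu
Same letters? eegrt != biltu
Anagram = No


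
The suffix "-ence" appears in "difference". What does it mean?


Suffix: -ence
Example: difference = differ + -ence
Meaning = state of


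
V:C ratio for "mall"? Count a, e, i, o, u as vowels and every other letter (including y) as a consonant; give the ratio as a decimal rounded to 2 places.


Word: "mall"
Vowels (a,e,i,o,u): 1
Consonants: 3
Ratio = 1/3
= 0.33


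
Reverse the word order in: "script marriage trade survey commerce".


Original: "script marriage trade survey commerce"
Words (1..n): script | marriage | trade | survey | commerce
Reversed (n..1): commerce | survey | trade | marriage | script
Result = "commerce survey trade marriage script"


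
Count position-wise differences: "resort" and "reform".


Comparing character by character (same length = 6):
  Pos 0: 'r' vs 'r' =
  Pos 1: 'e' vs 'e' =
  Pos 2: 's' vs 'f' !=
  Pos 3: 'o' vs 'o' =
  Pos 4: 'r' vs 'r' =
  Pos 5: 't' vs 'm' !=
Hamming distance = 2


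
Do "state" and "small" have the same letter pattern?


Pattern of "state": [0, 1, 2, 1, 3]
Pattern of "small": [0, 1, 2, 3, 3]
Patterns do not match
Same pattern = No


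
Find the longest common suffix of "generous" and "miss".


Word 1: "generous"
Word 2: "miss"
Comparing from end:
  Pos -1: 's' == 's'
  Pos -2: 'u' != 's' (stop)
LCS = "s" (length 1)


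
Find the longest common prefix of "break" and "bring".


Word 1: "break"
Word 2: "bring"
Comparing from start:
  Pos 0: 'b' == 'b'
  Pos 1: 'r' == 'r'
  Pos 2: 'e' != 'i' (stop)
LCP = "br" (length 2)


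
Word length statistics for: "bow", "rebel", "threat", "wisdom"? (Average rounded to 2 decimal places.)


Lengths: "bow"=3, "rebel"=5, "threat"=6, "wisdom"=6
Sum = 20, Count = 4
Average = 20/4 = 5.00
= avg=5.00, min=3, max=6


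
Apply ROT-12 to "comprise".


Word: "comprise"
Shift: 12
Each letter → (letter + shift) mod 26:
  'c' (2) + 12 = 14 → 'o'
  'o' (14) + 12 = 0 → 'a'
  'm' (12) + 12 = 24 → 'y'
  'p' (15) + 12 = 1 → 'b'
  'r' (17) + 12 = 3 → 'd'
  'i' (8) + 12 = 20 → 'u'
  's' (18) + 12 = 4 → 'e'
  'e' (4) + 12 = 16 → 'q'
Result = "oaybdueq"


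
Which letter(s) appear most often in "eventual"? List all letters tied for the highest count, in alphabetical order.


Word: "eventual"
Letter counts:
  'a': 1
  'e': 2
  'l': 1
  'n': 1
  't': 1
  'u': 1
  'v': 1
Maximum count = 2
Most frequent = 'e' (2 times each)


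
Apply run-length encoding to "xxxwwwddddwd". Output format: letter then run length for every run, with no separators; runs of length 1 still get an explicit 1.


String: "xxxwwwddddwd"
Scanning for consecutive runs:
  'x' x 3
  'w' x 3
  'd' x 4
  'w' x 1
  'd' x 1
RLE = "x3w3d4w1d1"


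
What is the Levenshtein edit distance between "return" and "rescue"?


Word 1: "return" (length 6)
Word 2: "rescue" (length 6)
One optimal edit sequence (insert/delete/substitute each cost 1):
  1. keep 'r'
  2. keep 'e'
  3. substitute 't' -> 's'  (+1)
  4. substitute 'u' -> 'c'  (+1)
  5. substitute 'r' -> 'u'  (+1)
  6. substitute 'n' -> 'e'  (+1)
Total edit operations: 4
Edit distance = 4


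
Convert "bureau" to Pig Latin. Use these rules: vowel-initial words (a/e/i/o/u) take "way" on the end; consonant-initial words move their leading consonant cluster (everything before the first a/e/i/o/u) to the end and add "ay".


Word: "bureau"
Starts with consonant(s) → move to end, add 'ay'
Consonant cluster: "b"
Pig Latin = "ureaubay"


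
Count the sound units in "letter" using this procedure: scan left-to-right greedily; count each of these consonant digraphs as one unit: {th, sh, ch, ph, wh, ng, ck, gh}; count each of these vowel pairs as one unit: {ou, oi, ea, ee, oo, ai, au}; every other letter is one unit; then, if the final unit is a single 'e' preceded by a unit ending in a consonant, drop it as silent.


Word: "letter" (6 letters)
Left-to-right scan:
  1. 'l' (letter)
  2. 'e' (letter)
  3. 't' (letter)
  4. 't' (letter)
  5. 'e' (letter)
  6. 'r' (letter)
Units from scan: 6
Sound units = 6 units


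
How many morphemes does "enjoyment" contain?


Word: "enjoyment"
Morphemes: en- | joy | -ment
Each morpheme carries meaning
= 3 morphemes


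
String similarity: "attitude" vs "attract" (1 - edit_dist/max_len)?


Word 1: "attitude" (length 8)
Word 2: "attract" (length 7)
One optimal edit sequence:
  1. keep 'a'
  2. keep 't'
  3. keep 't'
  4. delete 'i'  (+1)
  5. substitute 't' -> 'r'  (+1)
  6. substitute 'u' -> 'a'  (+1)
  7. substitute 'd' -> 'c'  (+1)
  8. substitute 'e' -> 't'  (+1)
Edit distance = 5
Max length = max(8, 7) = 8
Similarity = 1 - 5/8
= 0.3750


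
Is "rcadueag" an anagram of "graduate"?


Word 1: "graduate" → sorted: aadegrtu
Word 2: "rcadueag" → sorted: aacdegru
Same letters? aadegrtu != aacdegru
Anagram = No


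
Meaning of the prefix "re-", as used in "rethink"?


Prefix: re-
As in: rethink -> re- + think
Meaning = again


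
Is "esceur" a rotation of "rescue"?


Word: "rescue", Candidate: "esceur"
Method: check if candidate is substring of word+word
"rescuerescue" contains "esceur"? No
Is rotation = No


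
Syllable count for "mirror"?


Word: "mirror"
Syllable breakdown: mir | ror
Counting: 2 parts
= 2 syllables


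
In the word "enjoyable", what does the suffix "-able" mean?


Suffix: -able
Example: enjoyable = enjoy + -able
Meaning = capable of


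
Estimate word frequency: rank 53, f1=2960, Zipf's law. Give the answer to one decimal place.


Zipf's law: f(r) = f(1) / r
f(1) = 2960
f(53) = 2960 / 53
= 55.8 occurrences


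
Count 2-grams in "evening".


Word: "evening" (length 7)
Number of 2-grams = length - 2 + 1 = 7 - 2 + 1
= 6


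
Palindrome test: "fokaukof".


Word: "fokaukof"
Reversed: "fokuakof"
Forward == Backward? fokaukof != fokuakof
Palindrome = No


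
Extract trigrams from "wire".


Word: "wire" (length 4)
Number of trigrams = 4 - 3 + 1 = 2
  Position 0: "wir"
  Position 1: "ire"
Trigrams = "wir", "ire"


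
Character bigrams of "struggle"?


Word: "struggle" (length 8)
Number of bigrams = 8 - 2 + 1 = 7
  Position 0: "st"
  Position 1: "tr"
  Position 2: "ru"
  Position 3: "ug"
  Position 4: "gg"
  Position 5: "gl"
  Position 6: "le"
Bigrams = "st", "tr", "ru", "ug", "gg", "gl", "le"


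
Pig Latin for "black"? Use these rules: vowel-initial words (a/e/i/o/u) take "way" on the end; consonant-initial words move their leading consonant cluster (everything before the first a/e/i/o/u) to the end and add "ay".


Word: "black"
Starts with consonant(s) → move to end, add 'ay'
Consonant cluster: "bl"
Pig Latin = "ackblay"


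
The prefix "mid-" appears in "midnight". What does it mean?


Prefix: mid-
Example: midnight (mid- + night)
Meaning = middle


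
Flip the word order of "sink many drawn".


Original: "sink many drawn"
Words (1..n): sink | many | drawn
Reversed (n..1): drawn | many | sink
Result = "drawn many sink"


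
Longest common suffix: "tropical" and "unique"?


Word 1: "tropical"
Word 2: "unique"
Comparing from end:
  Pos -1: 'l' != 'e' (stop)
LCS = "" (length 0)


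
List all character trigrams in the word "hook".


Word: "hook" (length 4)
Number of trigrams = 4 - 3 + 1 = 2
  Position 0: "hoo"
  Position 1: "ook"
Trigrams = "hoo", "ook"


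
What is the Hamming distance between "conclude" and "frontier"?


Comparing character by character (same length = 8):
  Pos 0: 'c' vs 'f' !=
  Pos 1: 'o' vs 'r' !=
  Pos 2: 'n' vs 'o' !=
  Pos 3: 'c' vs 'n' !=
  Pos 4: 'l' vs 't' !=
  Pos 5: 'u' vs 'i' !=
  Pos 6: 'd' vs 'e' !=
  Pos 7: 'e' vs 'r' !=
Hamming distance = 8


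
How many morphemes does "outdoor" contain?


Word: "outdoor"
Morphemes: out- + door
Each morpheme carries meaning
= 2 morphemes


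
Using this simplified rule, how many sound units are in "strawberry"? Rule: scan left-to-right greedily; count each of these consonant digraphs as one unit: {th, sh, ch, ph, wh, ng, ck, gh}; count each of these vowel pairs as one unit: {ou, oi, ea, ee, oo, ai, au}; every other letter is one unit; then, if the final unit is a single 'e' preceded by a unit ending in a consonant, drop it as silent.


Word: "strawberry" (10 letters)
Left-to-right scan:
  [1] 's' (letter)
  [2] 't' (letter)
  [3] 'r' (letter)
  [4] 'a' (letter)
  [5] 'w' (letter)
  [6] 'b' (letter)
  [7] 'e' (letter)
  [8] 'r' (letter)
  [9] 'r' (letter)
  [10] 'y' (letter)
Units from scan: 10
Sound units = 10 units


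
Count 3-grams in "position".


Word: "position" (length 8)
Number of 3-grams = length - 3 + 1 = 8 - 3 + 1
= 6


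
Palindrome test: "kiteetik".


Word: "kiteetik"
Reversed: "kiteetik"
Forward == Backward? kiteetik == kiteetik
Palindrome = Yes


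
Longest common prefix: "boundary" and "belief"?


Word 1: "boundary"
Word 2: "belief"
Comparing from start:
  Pos 0: 'b' == 'b'
  Pos 1: 'o' != 'e' (stop)
LCP = "b" (length 1)


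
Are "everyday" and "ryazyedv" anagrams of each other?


Word 1: "everyday" → sorted: adeervyy
Word 2: "ryazyedv" → sorted: adervyyz
Same letters? adeervyy != adervyyz
Anagram = No


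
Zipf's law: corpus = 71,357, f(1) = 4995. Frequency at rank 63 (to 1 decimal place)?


Zipf's law: f(r) = f(1) / r
f(1) = 4995
f(63) = 4995 / 63
= 79.3 occurrences


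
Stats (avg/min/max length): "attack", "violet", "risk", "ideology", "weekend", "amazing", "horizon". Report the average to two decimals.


Lengths: "attack"=6, "violet"=6, "risk"=4, "ideology"=8, "weekend"=7, "amazing"=7, "horizon"=7
Sum = 45, Count = 7
Average = 45/7 = 6.43
= avg=6.43, min=4, max=8


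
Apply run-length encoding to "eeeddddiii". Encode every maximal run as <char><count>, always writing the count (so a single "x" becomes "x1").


String: "eeeddddiii"
Scanning for consecutive runs:
  'e' x 3
  'd' x 4
  'i' x 3
RLE = "e3d4i3"


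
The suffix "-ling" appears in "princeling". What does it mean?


Suffix: -ling
As in: princeling -> prince + -ling
Meaning = small / young


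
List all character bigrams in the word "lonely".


Word: "lonely" (length 6)
Number of bigrams = 6 - 2 + 1 = 5
  Position 0: "lo"
  Position 1: "on"
  Position 2: "ne"
  Position 3: "el"
  Position 4: "ly"
Bigrams = "lo", "on", "ne", "el", "ly"


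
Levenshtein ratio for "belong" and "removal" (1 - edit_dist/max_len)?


Word 1: "belong" (length 6)
Word 2: "removal" (length 7)
One optimal edit sequence:
  1. substitute 'b' -> 'r'  (+1)
  2. keep 'e'
  3. substitute 'l' -> 'm'  (+1)
  4. keep 'o'
  5. insert 'v'  (+1)
  6. substitute 'n' -> 'a'  (+1)
  7. substitute 'g' -> 'l'  (+1)
Edit distance = 5
Max length = max(6, 7) = 7
Similarity = 1 - 5/7
= 0.2857


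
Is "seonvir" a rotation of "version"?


Word: "version", Candidate: "seonvir"
Method: check if candidate is substring of word+word
"versionversion" contains "seonvir"? No
Is rotation = No


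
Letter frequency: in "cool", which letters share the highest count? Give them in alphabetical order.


Word: "cool"
Letter counts:
  'c': 1
  'l': 1
  'o': 2
Maximum count = 2
Most frequent = 'o' (2 times each)


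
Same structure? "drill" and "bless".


Pattern of "drill": [0, 1, 2, 3, 3]
Pattern of "bless": [0, 1, 2, 3, 3]
Patterns match
Same pattern = Yes


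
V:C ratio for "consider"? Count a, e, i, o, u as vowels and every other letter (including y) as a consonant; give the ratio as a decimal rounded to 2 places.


Word: "consider"
Vowels (a,e,i,o,u): 3
Consonants: 5
Ratio = 3/5
= 0.60


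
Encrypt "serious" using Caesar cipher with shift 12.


Word: "serious"
Shift: 12
Each letter → (letter + shift) mod 26:
  's' (18) + 12 = 4 → 'e'
  'e' (4) + 12 = 16 → 'q'
  'r' (17) + 12 = 3 → 'd'
  'i' (8) + 12 = 20 → 'u'
  'o' (14) + 12 = 0 → 'a'
  'u' (20) + 12 = 6 → 'g'
  's' (18) + 12 = 4 → 'e'
Result = "eqduage"


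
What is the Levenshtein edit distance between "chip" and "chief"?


Word 1: "chip" (length 4)
Word 2: "chief" (length 5)
One optimal edit sequence (insert/delete/substitute each cost 1):
  1. keep 'c'
  2. keep 'h'
  3. keep 'i'
  4. insert 'e'  (+1)
  5. substitute 'p' -> 'f'  (+1)
Total edit operations: 2
Edit distance = 2


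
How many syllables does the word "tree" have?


Word: "tree"
Syllable breakdown: tree
Counting: 1 part
= 1 syllable


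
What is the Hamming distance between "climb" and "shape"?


Comparing character by character (same length = 5):
  Pos 0: 'c' vs 's' !=
  Pos 1: 'l' vs 'h' !=
  Pos 2: 'i' vs 'a' !=
  Pos 3: 'm' vs 'p' !=
  Pos 4: 'b' vs 'e' !=
Hamming distance = 5


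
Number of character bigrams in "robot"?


Word: "robot" (length 5)
Number of 2-grams = length - 2 + 1 = 5 - 2 + 1
= 4


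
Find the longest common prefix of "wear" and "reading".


Word 1: "wear"
Word 2: "reading"
Comparing from start:
  Pos 0: 'w' != 'r' (stop)
LCP = "" (length 0)


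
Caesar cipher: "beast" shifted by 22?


Word: "beast"
Shift: 22
Each letter → (letter + shift) mod 26:
  'b' (1) + 22 = 23 → 'x'
  'e' (4) + 22 = 0 → 'a'
  'a' (0) + 22 = 22 → 'w'
  's' (18) + 22 = 14 → 'o'
  't' (19) + 22 = 15 → 'p'
Result = "xawop"


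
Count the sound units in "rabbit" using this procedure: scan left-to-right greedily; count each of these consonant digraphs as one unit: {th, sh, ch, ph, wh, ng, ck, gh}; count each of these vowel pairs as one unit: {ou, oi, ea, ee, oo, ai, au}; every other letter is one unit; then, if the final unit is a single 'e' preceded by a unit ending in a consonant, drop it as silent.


Word: "rabbit" (6 letters)
Left-to-right scan:
  [1] 'r' (letter)
  [2] 'a' (letter)
  [3] 'b' (letter)
  [4] 'b' (letter)
  [5] 'i' (letter)
  [6] 't' (letter)
Units from scan: 6
Sound units = 6 units


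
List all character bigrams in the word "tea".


Word: "tea" (length 3)
Number of bigrams = 3 - 2 + 1 = 2
  Position 0: "te"
  Position 1: "ea"
Bigrams = "te", "ea"


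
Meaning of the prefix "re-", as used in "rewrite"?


Prefix: re-
Example: rewrite (re- + write)
Meaning = again


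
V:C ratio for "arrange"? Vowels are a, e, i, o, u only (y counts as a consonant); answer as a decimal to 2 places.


Word: "arrange"
Vowels (a,e,i,o,u): 3
Consonants: 4
Ratio = 3/4
= 0.75


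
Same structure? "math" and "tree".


Pattern of "math": [0, 1, 2, 3]
Pattern of "tree": [0, 1, 2, 2]
Patterns do not match
Same pattern = No


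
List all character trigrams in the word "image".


Word: "image" (length 5)
Number of trigrams = 5 - 3 + 1 = 3
  Position 0: "ima"
  Position 1: "mag"
  Position 2: "age"
Trigrams = "ima", "mag", "age"


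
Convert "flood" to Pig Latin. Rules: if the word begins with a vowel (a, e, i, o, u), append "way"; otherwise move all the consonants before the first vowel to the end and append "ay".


Word: "flood"
Starts with consonant(s) → move to end, add 'ay'
Consonant cluster: "fl"
Pig Latin = "oodflay"


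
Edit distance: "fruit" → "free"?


Word 1: "fruit" (length 5)
Word 2: "free" (length 4)
One optimal edit sequence (insert/delete/substitute each cost 1):
  1. keep 'f'
  2. keep 'r'
  3. delete 'u'  (+1)
  4. substitute 'i' -> 'e'  (+1)
  5. substitute 't' -> 'e'  (+1)
Total edit operations: 3
Edit distance = 3


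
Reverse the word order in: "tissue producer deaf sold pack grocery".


Original: "tissue producer deaf sold pack grocery"
Words (1..n): tissue | producer | deaf | sold | pack | grocery
Reversed (n..1): grocery | pack | sold | deaf | producer | tissue
Result = "grocery pack sold deaf producer tissue"


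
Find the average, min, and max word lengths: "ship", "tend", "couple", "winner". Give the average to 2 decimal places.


Lengths: "ship"=4, "tend"=4, "couple"=6, "winner"=6
Sum = 20, Count = 4
Average = 20/4 = 5.00
= avg=5.00, min=4, max=6


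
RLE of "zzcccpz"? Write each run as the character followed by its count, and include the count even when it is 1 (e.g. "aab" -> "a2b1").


String: "zzcccpz"
Scanning for consecutive runs:
  'z' x 2
  'c' x 3
  'p' x 1
  'z' x 1
RLE = "z2c3p1z1"


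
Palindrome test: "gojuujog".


Word: "gojuujog"
Reversed: "gojuujog"
Forward == Backward? gojuujog == gojuujog
Palindrome = Yes


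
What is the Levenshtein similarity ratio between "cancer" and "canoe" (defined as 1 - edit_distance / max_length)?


Word 1: "cancer" (length 6)
Word 2: "canoe" (length 5)
One optimal edit sequence:
  1. keep 'c'
  2. keep 'a'
  3. keep 'n'
  4. substitute 'c' -> 'o'  (+1)
  5. keep 'e'
  6. delete 'r'  (+1)
Edit distance = 2
Max length = max(6, 5) = 6
Similarity = 1 - 2/6
= 0.6667


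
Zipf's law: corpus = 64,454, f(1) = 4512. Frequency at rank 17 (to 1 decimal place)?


Zipf's law: f(r) = f(1) / r
f(1) = 4512
f(17) = 4512 / 17
= 265.4 occurrences


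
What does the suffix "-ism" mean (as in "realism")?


Suffix: -ism
Example: realism (real + -ism)
Meaning = belief / practice


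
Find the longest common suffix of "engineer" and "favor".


Word 1: "engineer"
Word 2: "favor"
Comparing from end:
  Pos -1: 'r' == 'r'
  Pos -2: 'e' != 'o' (stop)
LCS = "r" (length 1)


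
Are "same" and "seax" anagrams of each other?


Word 1: "same" → sorted: aems
Word 2: "seax" → sorted: aesx
Same letters? aems != aesx
Anagram = No


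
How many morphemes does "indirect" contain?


Word: "indirect"
Morphemes: in- + direct
Each morpheme carries meaning
= 2 morphemes


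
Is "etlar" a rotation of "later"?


Word: "later", Candidate: "etlar"
Method: check if candidate is substring of word+word
"laterlater" contains "etlar"? No
Is rotation = No


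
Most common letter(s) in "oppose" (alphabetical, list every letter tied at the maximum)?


Word: "oppose"
Letter counts:
  'e': 1
  'o': 2
  'p': 2
  's': 1
Maximum count = 2
Most frequent = 'o', 'p' (2 times each)


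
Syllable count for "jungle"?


Word: "jungle"
Syllable breakdown: jun · gle
Counting: 2 parts
= 2 syllables


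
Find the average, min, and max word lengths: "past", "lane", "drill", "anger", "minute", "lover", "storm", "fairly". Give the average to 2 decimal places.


Lengths: "past"=4, "lane"=4, "drill"=5, "anger"=5, "minute"=6, "lover"=5, "storm"=5, "fairly"=6
Sum = 40, Count = 8
Average = 40/8 = 5.00
= avg=5.00, min=4, max=6


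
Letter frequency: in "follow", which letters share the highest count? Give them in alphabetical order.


Word: "follow"
Letter counts:
  'f': 1
  'l': 2
  'o': 2
  'w': 1
Maximum count = 2
Most frequent = 'l', 'o' (2 times each)


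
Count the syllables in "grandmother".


Word: "grandmother"
Syllable breakdown: grand / moth / er
Counting: 3 parts
= 3 syllables


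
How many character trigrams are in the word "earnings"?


Word: "earnings" (length 8)
Number of 3-grams = length - 3 + 1 = 8 - 3 + 1
= 6


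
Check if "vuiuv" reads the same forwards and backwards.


Word: "vuiuv"
Reversed: "vuiuv"
Forward == Backward? vuiuv == vuiuv
Palindrome = Yes


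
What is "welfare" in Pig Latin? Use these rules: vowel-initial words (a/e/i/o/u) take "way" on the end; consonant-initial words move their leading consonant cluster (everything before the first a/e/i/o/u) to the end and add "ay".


Word: "welfare"
Starts with consonant(s) → move to end, add 'ay'
Consonant cluster: "w"
Pig Latin = "elfareway"


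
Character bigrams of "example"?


Word: "example" (length 7)
Number of bigrams = 7 - 2 + 1 = 6
  Position 0: "ex"
  Position 1: "xa"
  Position 2: "am"
  Position 3: "mp"
  Position 4: "pl"
  Position 5: "le"
Bigrams = "ex", "xa", "am", "mp", "pl", "le"


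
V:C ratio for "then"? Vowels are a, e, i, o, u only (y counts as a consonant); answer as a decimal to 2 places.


Word: "then"
Vowels (a,e,i,o,u): 1
Consonants: 3
Ratio = 1/3
= 0.33


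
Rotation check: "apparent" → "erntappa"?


Word: "apparent", Candidate: "erntappa"
Method: check if candidate is substring of word+word
"apparentapparent" contains "erntappa"? No
Is rotation = No


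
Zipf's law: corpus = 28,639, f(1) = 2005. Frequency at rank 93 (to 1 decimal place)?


Zipf's law: f(r) = f(1) / r
f(1) = 2005
f(93) = 2005 / 93
= 21.6 occurrences


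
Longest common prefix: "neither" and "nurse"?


Word 1: "neither"
Word 2: "nurse"
Comparing from start:
  Pos 0: 'n' == 'n'
  Pos 1: 'e' != 'u' (stop)
LCP = "n" (length 1)


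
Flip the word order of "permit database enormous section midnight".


Original: "permit database enormous section midnight"
Words (1..n): permit | database | enormous | section | midnight
Reversed (n..1): midnight | section | enormous | database | permit
Result = "midnight section enormous database permit"


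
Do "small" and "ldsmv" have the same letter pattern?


Pattern of "small": [0, 1, 2, 3, 3]
Pattern of "ldsmv": [0, 1, 2, 3, 4]
Patterns do not match
Same pattern = No
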